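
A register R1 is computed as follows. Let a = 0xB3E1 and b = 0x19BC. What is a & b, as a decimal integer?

0xB3E1 = 1011001111100001
0x19BC = 0001100110111100
AND → 0001000110100000 = 4512

4512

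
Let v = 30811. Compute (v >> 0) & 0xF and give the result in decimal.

11

v = 111100001011011
Shift right by 0: 111100001011011
Mask low 4 bits: 1011 = 11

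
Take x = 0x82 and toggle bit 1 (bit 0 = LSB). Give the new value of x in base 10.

x = 00010000010
bit 1 is currently 1; toggle it via x ^ (1 << 1) = x ^ 2
→ 00010000000 = 128

128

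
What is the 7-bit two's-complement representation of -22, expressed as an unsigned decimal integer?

106

22 in 7 bits: 0010110
Invert: 1101001
Add 1:  1101010 = 106
(Check: 2^7 - 22 = 128 - 22 = 106.)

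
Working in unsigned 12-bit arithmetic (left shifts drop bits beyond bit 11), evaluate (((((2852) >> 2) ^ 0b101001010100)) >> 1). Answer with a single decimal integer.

1102

2852 = 101100100100
→ >> 2 → 001011001001 = 713
0b101001010100 = 101001010100
→ ^ → 100010011101 = 2205
→ >> 1 → 010001001110 = 1102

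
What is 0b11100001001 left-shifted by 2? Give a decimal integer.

7204

x = 0011100001001
shift left by 2 → 1110000100100 = 7204
(equivalently, 1801 × 2^2 = 1801 × 4)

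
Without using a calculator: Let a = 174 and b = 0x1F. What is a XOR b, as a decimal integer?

174 = 10101110
0x1F = 00011111
XOR → 10110001 = 177

177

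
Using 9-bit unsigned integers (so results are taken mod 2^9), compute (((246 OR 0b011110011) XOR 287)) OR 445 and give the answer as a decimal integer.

246 = 011110110
0b011110011 = 011110011
→ OR → 011110111 = 247
287 = 100011111
→ XOR → 111101000 = 488
445 = 110111101
→ OR → 111111101 = 509

509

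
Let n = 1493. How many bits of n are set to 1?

1493 = 10111010101
Count the 1s: 1 + 1 + 1 + 1 + 1 + 1 + 1 = 7

7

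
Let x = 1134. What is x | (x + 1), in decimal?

1135

x = 10001101110 = 1134
x + 1 = 10001101111
OR    = 10001101111 = 1135
(x | (x + 1) sets the lowest cleared bit.)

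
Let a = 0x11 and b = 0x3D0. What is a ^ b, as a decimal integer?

961

0x11 = 0000010001
0x3D0 = 1111010000
XOR → 1111000001 = 961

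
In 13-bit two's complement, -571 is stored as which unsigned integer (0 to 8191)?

571 in 13 bits: 0001000111011
Invert: 1110111000100
Add 1:  1110111000101 = 7621
(Check: 2^13 - 571 = 8192 - 571 = 7621.)

7621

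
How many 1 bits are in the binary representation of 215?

215 = 11010111
Count the 1s: 1 + 1 + 1 + 1 + 1 + 1 = 6

6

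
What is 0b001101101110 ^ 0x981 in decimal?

a = 001101101110
0x981 = 100110000001
XOR → 101011101111 = 2799

2799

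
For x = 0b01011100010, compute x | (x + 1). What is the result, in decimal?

739

x = 1011100010 = 738
x + 1 = 1011100011
OR    = 1011100011 = 739
(x | (x + 1) sets the lowest cleared bit.)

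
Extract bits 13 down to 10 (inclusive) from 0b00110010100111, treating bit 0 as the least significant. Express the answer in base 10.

v = 00110010100111
Shift right by 10: 0011
Mask low 4 bits: 0011 = 3

3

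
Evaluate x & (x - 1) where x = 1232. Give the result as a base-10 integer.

1216

x = 10011010000 = 1232
x - 1 = 10011001111
AND   = 10011000000 = 1216
(x & (x - 1) clears the lowest set bit of x.)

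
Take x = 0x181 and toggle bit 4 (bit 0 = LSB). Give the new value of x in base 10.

401

x = 0110000001
bit 4 is currently 0; toggle it via x ^ (1 << 4) = x ^ 16
→ 0110010001 = 401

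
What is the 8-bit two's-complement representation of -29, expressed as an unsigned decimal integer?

29 in 8 bits: 00011101
Invert: 11100010
Add 1:  11100011 = 227
(Check: 2^8 - 29 = 256 - 29 = 227.)

227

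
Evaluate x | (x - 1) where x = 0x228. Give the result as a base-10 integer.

559

x = 1000101000 = 552
x - 1 = 1000100111
OR    = 1000101111 = 559
(x | (x - 1) sets all bits below the lowest set bit.)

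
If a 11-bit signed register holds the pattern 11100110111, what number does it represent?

pattern = 11100110111 (MSB is 1 ⇒ negative)
Invert: 00011001000, add 1 → 00011001001 = 201, so the value is -201.
(Equivalently: 1847 - 2^11 = 1847 - 2048 = -201.)

-201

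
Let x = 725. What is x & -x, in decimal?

1

x = 1011010101 = 725
-x (two's complement) = …0100101011
AND   = 0000000001 = 1
(x & -x isolates the lowest set bit of x.)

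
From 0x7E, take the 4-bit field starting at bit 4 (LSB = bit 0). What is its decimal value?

v = 01111110
Shift right by 4: 0111
Mask low 4 bits: 0111 = 7

7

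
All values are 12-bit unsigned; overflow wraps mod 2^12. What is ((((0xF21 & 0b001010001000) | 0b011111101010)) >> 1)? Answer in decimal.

1013

0xF21 = 111100100001
0b001010001000 = 001010001000
→ & → 001000000000 = 512
0b011111101010 = 011111101010
→ | → 011111101010 = 2026
→ >> 1 → 001111110101 = 1013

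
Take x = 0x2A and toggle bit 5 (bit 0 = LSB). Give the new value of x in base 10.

10

x = 000101010
bit 5 is currently 1; toggle it via x ^ (1 << 5) = x ^ 32
→ 000001010 = 10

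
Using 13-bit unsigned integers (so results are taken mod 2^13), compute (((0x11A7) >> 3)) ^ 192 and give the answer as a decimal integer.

0x11A7 = 1000110100111
→ >> 3 → 0001000110100 = 564
192 = 0000011000000
→ ^ → 0001011110100 = 756

756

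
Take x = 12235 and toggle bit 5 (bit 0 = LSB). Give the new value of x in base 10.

x = 010111111001011
bit 5 is currently 0; toggle it via x ^ (1 << 5) = x ^ 32
→ 010111111101011 = 12267

12267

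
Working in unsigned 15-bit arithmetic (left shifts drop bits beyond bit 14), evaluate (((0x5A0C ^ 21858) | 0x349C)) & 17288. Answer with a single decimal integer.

904

0x5A0C = 101101000001100
21858 = 101010101100010
→ ^ → 000111101101110 = 3950
0x349C = 011010010011100
→ | → 011111111111110 = 16382
17288 = 100001110001000
→ & → 000001110001000 = 904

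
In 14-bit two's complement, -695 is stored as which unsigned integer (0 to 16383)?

15689

695 in 14 bits: 00001010110111
Invert: 11110101001000
Add 1:  11110101001001 = 15689
(Check: 2^14 - 695 = 16384 - 695 = 15689.)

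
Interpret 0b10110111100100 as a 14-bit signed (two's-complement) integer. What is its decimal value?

-4636

pattern = 10110111100100 (MSB is 1 ⇒ negative)
Invert: 01001000011011, add 1 → 01001000011100 = 4636, so the value is -4636.
(Equivalently: 11748 - 2^14 = 11748 - 16384 = -4636.)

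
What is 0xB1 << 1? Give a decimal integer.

354

0xB1 = 010110001
shift left by 1 → 101100010 = 354
(equivalently, 177 × 2^1 = 177 × 2)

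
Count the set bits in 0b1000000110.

3

n = 1000000110
Count the 1s: 1 + 1 + 1 = 3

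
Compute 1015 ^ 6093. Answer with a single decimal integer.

1015 = 0001111110111
6093 = 1011111001101
XOR → 1010000111010 = 5178

5178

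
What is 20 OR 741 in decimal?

20 = 0000010100
741 = 1011100101
 OR → 1011110101 = 757

757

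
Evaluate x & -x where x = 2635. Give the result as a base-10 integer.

1

x = 101001001011 = 2635
-x (two's complement) = …010110110101
AND   = 000000000001 = 1
(x & -x isolates the lowest set bit of x.)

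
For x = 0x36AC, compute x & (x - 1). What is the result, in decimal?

13992

x = 11011010101100 = 13996
x - 1 = 11011010101011
AND   = 11011010101000 = 13992
(x & (x - 1) clears the lowest set bit of x.)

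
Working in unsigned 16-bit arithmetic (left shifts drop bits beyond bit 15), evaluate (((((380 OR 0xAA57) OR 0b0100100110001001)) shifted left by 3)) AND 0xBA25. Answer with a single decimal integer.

380 = 0000000101111100
0xAA57 = 1010101001010111
→ OR → 1010101101111111 = 43903
0b0100100110001001 = 0100100110001001
→ OR → 1110101111111111 = 60415
→ shifted left by 3 (mod 2^16) → 0101111111111000 = 24568
0xBA25 = 1011101000100101
→ AND → 0001101000100000 = 6688

6688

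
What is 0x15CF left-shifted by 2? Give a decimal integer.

0x15CF = 001010111001111
shift left by 2 → 101011100111100 = 22332
(equivalently, 5583 × 2^2 = 5583 × 4)

22332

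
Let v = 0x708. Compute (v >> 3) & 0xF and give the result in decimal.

v = 011100001000
Shift right by 3: 011100001
Mask low 4 bits: 0001 = 1

1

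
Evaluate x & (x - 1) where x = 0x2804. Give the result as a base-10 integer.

x = 10100000000100 = 10244
x - 1 = 10100000000011
AND   = 10100000000000 = 10240
(x & (x - 1) clears the lowest set bit of x.)

10240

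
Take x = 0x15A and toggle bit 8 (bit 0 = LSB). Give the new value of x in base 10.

x = 000101011010
bit 8 is currently 1; toggle it via x ^ (1 << 8) = x ^ 256
→ 000001011010 = 90

90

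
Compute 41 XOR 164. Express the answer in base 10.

141

41 = 00101001
164 = 10100100
XOR → 10001101 = 141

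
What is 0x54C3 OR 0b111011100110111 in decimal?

30711

0x54C3 = 101010011000011
b = 111011100110111
 OR → 111011111110111 = 30711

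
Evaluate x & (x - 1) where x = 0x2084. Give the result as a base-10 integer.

8320

x = 10000010000100 = 8324
x - 1 = 10000010000011
AND   = 10000010000000 = 8320
(x & (x - 1) clears the lowest set bit of x.)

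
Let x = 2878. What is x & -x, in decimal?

2

x = 101100111110 = 2878
-x (two's complement) = …010011000010
AND   = 000000000010 = 2
(x & -x isolates the lowest set bit of x.)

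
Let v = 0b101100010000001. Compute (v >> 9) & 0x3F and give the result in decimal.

44

v = 101100010000001
Shift right by 9: 101100
Mask low 6 bits: 101100 = 44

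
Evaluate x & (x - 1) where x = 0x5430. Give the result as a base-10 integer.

x = 101010000110000 = 21552
x - 1 = 101010000101111
AND   = 101010000100000 = 21536
(x & (x - 1) clears the lowest set bit of x.)

21536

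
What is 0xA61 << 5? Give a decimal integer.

85024

0xA61 = 00000101001100001
shift left by 5 → 10100110000100000 = 85024
(equivalently, 2657 × 2^5 = 2657 × 32)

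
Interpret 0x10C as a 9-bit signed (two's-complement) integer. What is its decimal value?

pattern = 100001100 (MSB is 1 ⇒ negative)
Invert: 011110011, add 1 → 011110100 = 244, so the value is -244.
(Equivalently: 268 - 2^9 = 268 - 512 = -244.)

-244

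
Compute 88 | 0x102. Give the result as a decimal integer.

88 = 001011000
0x102 = 100000010
 OR → 101011010 = 346

346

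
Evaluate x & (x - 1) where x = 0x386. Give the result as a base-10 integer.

900

x = 1110000110 = 902
x - 1 = 1110000101
AND   = 1110000100 = 900
(x & (x - 1) clears the lowest set bit of x.)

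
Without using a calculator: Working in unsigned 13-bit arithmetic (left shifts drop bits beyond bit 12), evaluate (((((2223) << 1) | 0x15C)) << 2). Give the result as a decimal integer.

2223 = 0100010101111
→ << 1 (mod 2^13) → 1000101011110 = 4446
0x15C = 0000101011100
→ | → 1000101011110 = 4446
→ << 2 (mod 2^13) → 0010101111000 = 1400

1400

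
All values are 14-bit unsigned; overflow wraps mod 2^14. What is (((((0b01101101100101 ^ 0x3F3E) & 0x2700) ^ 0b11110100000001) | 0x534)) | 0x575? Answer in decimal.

0b01101101100101 = 01101101100101
0x3F3E = 11111100111110
→ ^ → 10010001011011 = 9307
0x2700 = 10011100000000
→ & → 10010000000000 = 9216
0b11110100000001 = 11110100000001
→ ^ → 01100100000001 = 6401
0x534 = 00010100110100
→ | → 01110100110101 = 7477
0x575 = 00010101110101
→ | → 01110101110101 = 7541

7541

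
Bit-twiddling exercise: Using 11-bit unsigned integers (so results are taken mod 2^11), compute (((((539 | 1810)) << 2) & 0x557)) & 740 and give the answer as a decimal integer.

539 = 01000011011
1810 = 11100010010
→ | → 11100011011 = 1819
→ << 2 (mod 2^11) → 10001101100 = 1132
0x557 = 10101010111
→ & → 10001000100 = 1092
740 = 01011100100
→ & → 00001000100 = 68

68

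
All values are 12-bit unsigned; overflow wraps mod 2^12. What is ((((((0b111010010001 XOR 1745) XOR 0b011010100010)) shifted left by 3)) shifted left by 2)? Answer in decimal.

3136

0b111010010001 = 111010010001
1745 = 011011010001
→ XOR → 100001000000 = 2112
0b011010100010 = 011010100010
→ XOR → 111011100010 = 3810
→ shifted left by 3 (mod 2^12) → 011100010000 = 1808
→ shifted left by 2 (mod 2^12) → 110001000000 = 3136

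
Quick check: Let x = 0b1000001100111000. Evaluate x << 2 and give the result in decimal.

134368

x = 001000001100111000
shift left by 2 → 100000110011100000 = 134368
(equivalently, 33592 × 2^2 = 33592 × 4)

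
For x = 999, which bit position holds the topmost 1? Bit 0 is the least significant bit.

999 = 1111100111
The topmost 1 is at position 9 (since 2^9 = 512 ≤ 999 < 1024).

9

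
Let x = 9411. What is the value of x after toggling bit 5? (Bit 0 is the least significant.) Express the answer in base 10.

9443

x = 10010011000011
bit 5 is currently 0; toggle it via x ^ (1 << 5) = x ^ 32
→ 10010011100011 = 9443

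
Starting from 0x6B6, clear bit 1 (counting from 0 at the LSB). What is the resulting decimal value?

1716

x = 11010110110
bit 1 is currently 1; clear it via x & ~(1 << 1) = x & ~2
→ 11010110100 = 1716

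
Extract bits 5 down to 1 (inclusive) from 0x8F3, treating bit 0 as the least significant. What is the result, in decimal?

v = 0100011110011
Shift right by 1: 010001111001
Mask low 5 bits: 11001 = 25

25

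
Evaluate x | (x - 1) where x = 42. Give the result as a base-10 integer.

x = 101010 = 42
x - 1 = 101001
OR    = 101011 = 43
(x | (x - 1) sets all bits below the lowest set bit.)

43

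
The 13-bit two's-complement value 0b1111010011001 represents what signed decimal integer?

pattern = 1111010011001 (MSB is 1 ⇒ negative)
Invert: 0000101100110, add 1 → 0000101100111 = 359, so the value is -359.
(Equivalently: 7833 - 2^13 = 7833 - 8192 = -359.)

-359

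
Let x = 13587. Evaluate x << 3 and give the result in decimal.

108696

13587 = 00011010100010011
shift left by 3 → 11010100010011000 = 108696
(equivalently, 13587 × 2^3 = 13587 × 8)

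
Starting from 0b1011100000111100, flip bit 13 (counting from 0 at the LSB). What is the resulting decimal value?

38972

x = 1011100000111100
bit 13 is currently 1; toggle it via x ^ (1 << 13) = x ^ 8192
→ 1001100000111100 = 38972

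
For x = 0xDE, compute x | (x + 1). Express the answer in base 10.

x = 11011110 = 222
x + 1 = 11011111
OR    = 11011111 = 223
(x | (x + 1) sets the lowest cleared bit.)

223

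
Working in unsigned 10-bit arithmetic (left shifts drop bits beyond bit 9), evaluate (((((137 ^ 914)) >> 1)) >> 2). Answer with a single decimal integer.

99

137 = 0010001001
914 = 1110010010
→ ^ → 1100011011 = 795
→ >> 1 → 0110001101 = 397
→ >> 2 → 0001100011 = 99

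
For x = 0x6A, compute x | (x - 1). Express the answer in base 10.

x = 1101010 = 106
x - 1 = 1101001
OR    = 1101011 = 107
(x | (x - 1) sets all bits below the lowest set bit.)

107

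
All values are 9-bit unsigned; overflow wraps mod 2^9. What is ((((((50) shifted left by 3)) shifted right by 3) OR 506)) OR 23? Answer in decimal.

511

50 = 000110010
→ shifted left by 3 (mod 2^9) → 110010000 = 400
→ shifted right by 3 → 000110010 = 50
506 = 111111010
→ OR → 111111010 = 506
23 = 000010111
→ OR → 111111111 = 511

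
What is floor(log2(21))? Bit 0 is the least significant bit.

21 = 10101
The topmost 1 is at position 4 (since 2^4 = 16 ≤ 21 < 32).

4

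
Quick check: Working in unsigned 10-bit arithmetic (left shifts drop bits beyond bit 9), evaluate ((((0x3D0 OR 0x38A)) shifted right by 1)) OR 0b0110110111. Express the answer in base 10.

511

0x3D0 = 1111010000
0x38A = 1110001010
→ OR → 1111011010 = 986
→ shifted right by 1 → 0111101101 = 493
0b0110110111 = 0110110111
→ OR → 0111111111 = 511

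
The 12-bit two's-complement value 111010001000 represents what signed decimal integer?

-376

pattern = 111010001000 (MSB is 1 ⇒ negative)
Invert: 000101110111, add 1 → 000101111000 = 376, so the value is -376.
(Equivalently: 3720 - 2^12 = 3720 - 4096 = -376.)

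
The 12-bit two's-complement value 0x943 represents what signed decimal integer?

pattern = 100101000011 (MSB is 1 ⇒ negative)
Invert: 011010111100, add 1 → 011010111101 = 1725, so the value is -1725.
(Equivalently: 2371 - 2^12 = 2371 - 4096 = -1725.)

-1725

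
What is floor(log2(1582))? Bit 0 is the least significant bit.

1582 = 11000101110
The topmost 1 is at position 10 (since 2^10 = 1024 ≤ 1582 < 2048).

10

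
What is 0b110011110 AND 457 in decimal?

a = 110011110
457 = 111001001
AND → 110001000 = 392

392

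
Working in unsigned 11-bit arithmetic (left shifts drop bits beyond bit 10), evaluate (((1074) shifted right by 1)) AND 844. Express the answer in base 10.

1074 = 10000110010
→ shifted right by 1 → 01000011001 = 537
844 = 01101001100
→ AND → 01000001000 = 520

520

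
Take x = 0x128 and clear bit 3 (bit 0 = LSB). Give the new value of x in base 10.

x = 100101000
bit 3 is currently 1; clear it via x & ~(1 << 3) = x & ~8
→ 100100000 = 288

288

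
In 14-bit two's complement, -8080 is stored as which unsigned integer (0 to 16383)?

8304

8080 in 14 bits: 01111110010000
Invert: 10000001101111
Add 1:  10000001110000 = 8304
(Check: 2^14 - 8080 = 16384 - 8080 = 8304.)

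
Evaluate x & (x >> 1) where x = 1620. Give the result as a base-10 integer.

x = 11001010100 = 1620
x>>1 = 01100101010
AND  = 01000000000 = 512
(x & (x >> 1) has a 1 wherever x has two consecutive 1 bits.)

512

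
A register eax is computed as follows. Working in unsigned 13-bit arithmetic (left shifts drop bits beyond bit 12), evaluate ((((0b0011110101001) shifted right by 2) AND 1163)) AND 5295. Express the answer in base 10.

138

0b0011110101001 = 0011110101001
→ shifted right by 2 → 0000111101010 = 490
1163 = 0010010001011
→ AND → 0000010001010 = 138
5295 = 1010010101111
→ AND → 0000010001010 = 138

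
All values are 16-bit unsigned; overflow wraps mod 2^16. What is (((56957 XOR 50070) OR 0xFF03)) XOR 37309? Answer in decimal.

56957 = 1101111001111101
50070 = 1100001110010110
→ XOR → 0001110111101011 = 7659
0xFF03 = 1111111100000011
→ OR → 1111111111101011 = 65515
37309 = 1001000110111101
→ XOR → 0110111001010110 = 28246

28246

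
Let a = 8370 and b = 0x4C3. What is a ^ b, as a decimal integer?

9329

8370 = 10000010110010
0x4C3 = 00010011000011
XOR → 10010001110001 = 9329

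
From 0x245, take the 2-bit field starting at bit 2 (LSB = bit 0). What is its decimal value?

v = 1001000101
Shift right by 2: 10010001
Mask low 2 bits: 01 = 1

1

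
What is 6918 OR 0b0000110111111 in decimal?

7103

6918 = 1101100000110
b = 0000110111111
 OR → 1101110111111 = 7103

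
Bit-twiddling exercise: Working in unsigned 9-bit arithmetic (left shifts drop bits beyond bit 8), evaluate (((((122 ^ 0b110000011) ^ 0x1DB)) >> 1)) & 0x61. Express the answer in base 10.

1

122 = 001111010
0b110000011 = 110000011
→ ^ → 111111001 = 505
0x1DB = 111011011
→ ^ → 000100010 = 34
→ >> 1 → 000010001 = 17
0x61 = 001100001
→ & → 000000001 = 1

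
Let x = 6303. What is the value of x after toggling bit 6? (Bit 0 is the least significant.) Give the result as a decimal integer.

6367

x = 01100010011111
bit 6 is currently 0; toggle it via x ^ (1 << 6) = x ^ 64
→ 01100011011111 = 6367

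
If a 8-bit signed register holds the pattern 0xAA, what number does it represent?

-86

pattern = 10101010 (MSB is 1 ⇒ negative)
Invert: 01010101, add 1 → 01010110 = 86, so the value is -86.
(Equivalently: 170 - 2^8 = 170 - 256 = -86.)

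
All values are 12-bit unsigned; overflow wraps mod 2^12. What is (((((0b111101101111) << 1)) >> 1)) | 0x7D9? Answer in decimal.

2047

0b111101101111 = 111101101111
→ << 1 (mod 2^12) → 111011011110 = 3806
→ >> 1 → 011101101111 = 1903
0x7D9 = 011111011001
→ | → 011111111111 = 2047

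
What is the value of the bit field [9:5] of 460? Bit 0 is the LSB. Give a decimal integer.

v = 0111001100
Shift right by 5: 01110
Mask low 5 bits: 01110 = 14

14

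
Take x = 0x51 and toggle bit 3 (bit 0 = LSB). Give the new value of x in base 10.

89

x = 0000001010001
bit 3 is currently 0; toggle it via x ^ (1 << 3) = x ^ 8
→ 0000001011001 = 89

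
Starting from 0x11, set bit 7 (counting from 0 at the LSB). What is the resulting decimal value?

145

x = 000010001
bit 7 is currently 0; set it via x | (1 << 7) = x | 128
→ 010010001 = 145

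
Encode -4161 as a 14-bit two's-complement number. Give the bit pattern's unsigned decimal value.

4161 in 14 bits: 01000001000001
Invert: 10111110111110
Add 1:  10111110111111 = 12223
(Check: 2^14 - 4161 = 16384 - 4161 = 12223.)

12223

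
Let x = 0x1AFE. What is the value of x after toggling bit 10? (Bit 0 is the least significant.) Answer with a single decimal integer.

7934

x = 1101011111110
bit 10 is currently 0; toggle it via x ^ (1 << 10) = x ^ 1024
→ 1111011111110 = 7934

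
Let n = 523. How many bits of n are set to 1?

4

523 = 1000001011
Count the 1s: 1 + 1 + 1 + 1 = 4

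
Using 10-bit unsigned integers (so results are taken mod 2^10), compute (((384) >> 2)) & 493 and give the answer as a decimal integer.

384 = 0110000000
→ >> 2 → 0001100000 = 96
493 = 0111101101
→ & → 0001100000 = 96

96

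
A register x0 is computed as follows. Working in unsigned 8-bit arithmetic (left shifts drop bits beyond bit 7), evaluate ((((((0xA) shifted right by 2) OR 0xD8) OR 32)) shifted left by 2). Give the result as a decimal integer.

0xA = 00001010
→ shifted right by 2 → 00000010 = 2
0xD8 = 11011000
→ OR → 11011010 = 218
32 = 00100000
→ OR → 11111010 = 250
→ shifted left by 2 (mod 2^8) → 11101000 = 232

232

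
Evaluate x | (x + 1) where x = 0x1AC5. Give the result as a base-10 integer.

x = 1101011000101 = 6853
x + 1 = 1101011000110
OR    = 1101011000111 = 6855
(x | (x + 1) sets the lowest cleared bit.)

6855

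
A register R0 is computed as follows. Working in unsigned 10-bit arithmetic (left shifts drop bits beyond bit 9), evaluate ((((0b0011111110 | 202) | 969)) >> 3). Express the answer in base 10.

127

0b0011111110 = 0011111110
202 = 0011001010
→ | → 0011111110 = 254
969 = 1111001001
→ | → 1111111111 = 1023
→ >> 3 → 0001111111 = 127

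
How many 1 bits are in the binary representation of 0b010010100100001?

5

n = 10010100100001
Count the 1s: 1 + 1 + 1 + 1 + 1 = 5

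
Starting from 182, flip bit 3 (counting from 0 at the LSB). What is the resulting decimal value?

x = 10110110
bit 3 is currently 0; toggle it via x ^ (1 << 3) = x ^ 8
→ 10111110 = 190

190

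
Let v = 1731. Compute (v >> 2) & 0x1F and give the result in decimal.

16

v = 11011000011
Shift right by 2: 110110000
Mask low 5 bits: 10000 = 16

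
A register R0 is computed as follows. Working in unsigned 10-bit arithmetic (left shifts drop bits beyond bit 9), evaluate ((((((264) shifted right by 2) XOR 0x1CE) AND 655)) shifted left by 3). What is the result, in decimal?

96

264 = 0100001000
→ shifted right by 2 → 0001000010 = 66
0x1CE = 0111001110
→ XOR → 0110001100 = 396
655 = 1010001111
→ AND → 0010001100 = 140
→ shifted left by 3 (mod 2^10) → 0001100000 = 96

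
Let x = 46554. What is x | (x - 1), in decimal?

x = 1011010111011010 = 46554
x - 1 = 1011010111011001
OR    = 1011010111011011 = 46555
(x | (x - 1) sets all bits below the lowest set bit.)

46555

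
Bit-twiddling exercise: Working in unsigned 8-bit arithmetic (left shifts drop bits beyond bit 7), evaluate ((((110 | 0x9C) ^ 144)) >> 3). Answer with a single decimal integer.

110 = 01101110
0x9C = 10011100
→ | → 11111110 = 254
144 = 10010000
→ ^ → 01101110 = 110
→ >> 3 → 00001101 = 13

13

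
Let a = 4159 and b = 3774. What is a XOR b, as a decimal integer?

7809

4159 = 1000000111111
3774 = 0111010111110
XOR → 1111010000001 = 7809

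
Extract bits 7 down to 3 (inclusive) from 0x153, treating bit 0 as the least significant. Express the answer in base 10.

v = 101010011
Shift right by 3: 101010
Mask low 5 bits: 01010 = 10

10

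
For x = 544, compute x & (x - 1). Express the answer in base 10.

512

x = 1000100000 = 544
x - 1 = 1000011111
AND   = 1000000000 = 512
(x & (x - 1) clears the lowest set bit of x.)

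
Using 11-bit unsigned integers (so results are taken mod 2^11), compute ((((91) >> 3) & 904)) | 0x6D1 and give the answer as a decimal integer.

1753

91 = 00001011011
→ >> 3 → 00000001011 = 11
904 = 01110001000
→ & → 00000001000 = 8
0x6D1 = 11011010001
→ | → 11011011001 = 1753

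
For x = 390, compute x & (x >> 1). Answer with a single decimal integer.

x = 110000110 = 390
x>>1 = 011000011
AND  = 010000010 = 130
(x & (x >> 1) has a 1 wherever x has two consecutive 1 bits.)

130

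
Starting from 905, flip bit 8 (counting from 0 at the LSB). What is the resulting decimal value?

x = 001110001001
bit 8 is currently 1; toggle it via x ^ (1 << 8) = x ^ 256
→ 001010001001 = 649

649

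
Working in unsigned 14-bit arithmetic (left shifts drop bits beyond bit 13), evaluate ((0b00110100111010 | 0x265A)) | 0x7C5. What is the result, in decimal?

0b00110100111010 = 00110100111010
0x265A = 10011001011010
→ | → 10111101111010 = 12154
0x7C5 = 00011111000101
→ | → 10111111111111 = 12287

12287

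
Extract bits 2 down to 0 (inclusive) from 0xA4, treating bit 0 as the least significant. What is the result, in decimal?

4

v = 10100100
Shift right by 0: 10100100
Mask low 3 bits: 100 = 4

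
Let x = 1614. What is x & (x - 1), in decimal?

1612

x = 11001001110 = 1614
x - 1 = 11001001101
AND   = 11001001100 = 1612
(x & (x - 1) clears the lowest set bit of x.)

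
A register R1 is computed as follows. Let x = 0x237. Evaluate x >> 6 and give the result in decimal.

0x237 = 1000110111
shift right by 6 → 0000001000 = 8
(equivalently, floor(567 / 64))

8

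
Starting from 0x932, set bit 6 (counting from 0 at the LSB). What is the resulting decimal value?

x = 100100110010
bit 6 is currently 0; set it via x | (1 << 6) = x | 64
→ 100101110010 = 2418

2418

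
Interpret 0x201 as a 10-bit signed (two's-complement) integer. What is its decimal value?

-511

pattern = 1000000001 (MSB is 1 ⇒ negative)
Invert: 0111111110, add 1 → 0111111111 = 511, so the value is -511.
(Equivalently: 513 - 2^10 = 513 - 1024 = -511.)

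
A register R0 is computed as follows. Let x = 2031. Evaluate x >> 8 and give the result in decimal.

2031 = 11111101111
shift right by 8 → 00000000111 = 7
(equivalently, floor(2031 / 256))

7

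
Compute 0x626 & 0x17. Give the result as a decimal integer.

6

0x626 = 11000100110
0x17 = 00000010111
AND → 00000000110 = 6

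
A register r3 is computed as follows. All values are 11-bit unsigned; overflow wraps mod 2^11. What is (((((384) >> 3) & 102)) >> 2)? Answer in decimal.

384 = 00110000000
→ >> 3 → 00000110000 = 48
102 = 00001100110
→ & → 00000100000 = 32
→ >> 2 → 00000001000 = 8

8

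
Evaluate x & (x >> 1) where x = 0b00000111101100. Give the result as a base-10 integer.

x = 111101100 = 492
x>>1 = 011110110
AND  = 011100100 = 228
(x & (x >> 1) has a 1 wherever x has two consecutive 1 bits.)

228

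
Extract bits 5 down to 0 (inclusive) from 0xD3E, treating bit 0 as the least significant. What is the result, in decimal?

62

v = 110100111110
Shift right by 0: 110100111110
Mask low 6 bits: 111110 = 62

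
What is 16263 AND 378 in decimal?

258

16263 = 11111110000111
378 = 00000101111010
AND → 00000100000010 = 258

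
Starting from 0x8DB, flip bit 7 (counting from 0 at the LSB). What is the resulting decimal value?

2139

x = 0100011011011
bit 7 is currently 1; toggle it via x ^ (1 << 7) = x ^ 128
→ 0100001011011 = 2139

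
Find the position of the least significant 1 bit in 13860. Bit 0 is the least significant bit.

2

13860 = 11011000100100
Trailing zeros: 2, so the lowest set bit is bit 2 (value 4).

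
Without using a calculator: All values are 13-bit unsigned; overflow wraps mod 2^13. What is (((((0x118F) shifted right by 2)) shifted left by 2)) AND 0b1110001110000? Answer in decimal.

4096

0x118F = 1000110001111
→ shifted right by 2 → 0010001100011 = 1123
→ shifted left by 2 (mod 2^13) → 1000110001100 = 4492
0b1110001110000 = 1110001110000
→ AND → 1000000000000 = 4096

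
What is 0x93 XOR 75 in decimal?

0x93 = 10010011
75 = 01001011
XOR → 11011000 = 216

216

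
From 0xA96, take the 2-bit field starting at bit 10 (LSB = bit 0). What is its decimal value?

v = 0101010010110
Shift right by 10: 010
Mask low 2 bits: 10 = 2

2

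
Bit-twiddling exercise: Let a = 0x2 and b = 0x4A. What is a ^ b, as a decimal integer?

72

0x2 = 0000010
0x4A = 1001010
XOR → 1001000 = 72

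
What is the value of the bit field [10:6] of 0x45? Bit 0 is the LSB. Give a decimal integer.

1

v = 00001000101
Shift right by 6: 00001
Mask low 5 bits: 00001 = 1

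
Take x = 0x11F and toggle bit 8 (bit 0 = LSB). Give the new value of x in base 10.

x = 0000100011111
bit 8 is currently 1; toggle it via x ^ (1 << 8) = x ^ 256
→ 0000000011111 = 31

31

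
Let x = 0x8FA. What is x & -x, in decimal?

x = 100011111010 = 2298
-x (two's complement) = …011100000110
AND   = 000000000010 = 2
(x & -x isolates the lowest set bit of x.)

2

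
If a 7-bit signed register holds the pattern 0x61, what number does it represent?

pattern = 1100001 (MSB is 1 ⇒ negative)
Invert: 0011110, add 1 → 0011111 = 31, so the value is -31.
(Equivalently: 97 - 2^7 = 97 - 128 = -31.)

-31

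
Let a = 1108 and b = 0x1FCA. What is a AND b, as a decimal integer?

1108 = 0010001010100
0x1FCA = 1111111001010
AND → 0010001000000 = 1088

1088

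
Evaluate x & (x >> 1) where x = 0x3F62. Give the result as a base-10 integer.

7968

x = 11111101100010 = 16226
x>>1 = 01111110110001
AND  = 01111100100000 = 7968
(x & (x >> 1) has a 1 wherever x has two consecutive 1 bits.)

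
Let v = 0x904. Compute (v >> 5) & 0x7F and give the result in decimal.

v = 100100000100
Shift right by 5: 1001000
Mask low 7 bits: 1001000 = 72

72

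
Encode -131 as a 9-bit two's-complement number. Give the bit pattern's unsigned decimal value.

381

131 in 9 bits: 010000011
Invert: 101111100
Add 1:  101111101 = 381
(Check: 2^9 - 131 = 512 - 131 = 381.)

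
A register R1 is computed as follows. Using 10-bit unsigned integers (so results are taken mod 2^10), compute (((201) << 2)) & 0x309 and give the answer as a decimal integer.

201 = 0011001001
→ << 2 (mod 2^10) → 1100100100 = 804
0x309 = 1100001001
→ & → 1100000000 = 768

768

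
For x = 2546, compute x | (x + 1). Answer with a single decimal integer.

2547

x = 100111110010 = 2546
x + 1 = 100111110011
OR    = 100111110011 = 2547
(x | (x + 1) sets the lowest cleared bit.)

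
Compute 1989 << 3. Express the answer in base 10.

1989 = 00011111000101
shift left by 3 → 11111000101000 = 15912
(equivalently, 1989 × 2^3 = 1989 × 8)

15912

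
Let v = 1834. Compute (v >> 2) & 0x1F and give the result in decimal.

v = 11100101010
Shift right by 2: 111001010
Mask low 5 bits: 01010 = 10

10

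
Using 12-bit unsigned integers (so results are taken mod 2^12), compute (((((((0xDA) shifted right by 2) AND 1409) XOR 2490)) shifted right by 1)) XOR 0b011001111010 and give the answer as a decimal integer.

679

0xDA = 000011011010
→ shifted right by 2 → 000000110110 = 54
1409 = 010110000001
→ AND → 000000000000 = 0
2490 = 100110111010
→ XOR → 100110111010 = 2490
→ shifted right by 1 → 010011011101 = 1245
0b011001111010 = 011001111010
→ XOR → 001010100111 = 679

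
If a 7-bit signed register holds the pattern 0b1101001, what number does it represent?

-23

pattern = 1101001 (MSB is 1 ⇒ negative)
Invert: 0010110, add 1 → 0010111 = 23, so the value is -23.
(Equivalently: 105 - 2^7 = 105 - 128 = -23.)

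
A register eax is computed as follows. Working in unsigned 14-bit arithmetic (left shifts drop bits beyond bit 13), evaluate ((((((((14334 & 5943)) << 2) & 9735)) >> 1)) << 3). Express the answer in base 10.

4096

14334 = 11011111111110
5943 = 01011100110111
→ & → 01011100110110 = 5942
→ << 2 (mod 2^14) → 01110011011000 = 7384
9735 = 10011000000111
→ & → 00010000000000 = 1024
→ >> 1 → 00001000000000 = 512
→ << 3 (mod 2^14) → 01000000000000 = 4096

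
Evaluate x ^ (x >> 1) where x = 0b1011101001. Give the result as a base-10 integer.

925

x = 1011101001 = 745
x>>1 = 0101110100
XOR  = 1110011101 = 925
(x ^ (x >> 1) gives the standard binary-reflected Gray code of x.)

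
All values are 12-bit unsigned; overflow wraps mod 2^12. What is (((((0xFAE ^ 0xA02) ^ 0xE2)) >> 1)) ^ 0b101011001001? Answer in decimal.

0xFAE = 111110101110
0xA02 = 101000000010
→ ^ → 010110101100 = 1452
0xE2 = 000011100010
→ ^ → 010101001110 = 1358
→ >> 1 → 001010100111 = 679
0b101011001001 = 101011001001
→ ^ → 100001101110 = 2158

2158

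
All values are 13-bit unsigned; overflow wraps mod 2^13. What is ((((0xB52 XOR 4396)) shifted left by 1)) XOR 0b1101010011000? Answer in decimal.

0xB52 = 0101101010010
4396 = 1000100101100
→ XOR → 1101001111110 = 6782
→ shifted left by 1 (mod 2^13) → 1010011111100 = 5372
0b1101010011000 = 1101010011000
→ XOR → 0111001100100 = 3684

3684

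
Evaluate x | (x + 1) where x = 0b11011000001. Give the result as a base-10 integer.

1731

x = 11011000001 = 1729
x + 1 = 11011000010
OR    = 11011000011 = 1731
(x | (x + 1) sets the lowest cleared bit.)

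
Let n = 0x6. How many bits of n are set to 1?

2

0x6 = 110
Count the 1s: 1 + 1 = 2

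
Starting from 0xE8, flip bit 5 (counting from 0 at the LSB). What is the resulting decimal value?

200

x = 00011101000
bit 5 is currently 1; toggle it via x ^ (1 << 5) = x ^ 32
→ 00011001000 = 200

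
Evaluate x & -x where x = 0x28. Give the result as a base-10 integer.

8

x = 101000 = 40
-x (two's complement) = …011000
AND   = 001000 = 8
(x & -x isolates the lowest set bit of x.)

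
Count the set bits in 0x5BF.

9

0x5BF = 10110111111
Count the 1s: 1 + 1 + 1 + 1 + 1 + 1 + 1 + 1 + 1 = 9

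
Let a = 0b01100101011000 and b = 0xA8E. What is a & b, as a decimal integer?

a = 1100101011000
0xA8E = 0101010001110
AND → 0100000001000 = 2056

2056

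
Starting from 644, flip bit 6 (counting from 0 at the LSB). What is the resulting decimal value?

708

x = 001010000100
bit 6 is currently 0; toggle it via x ^ (1 << 6) = x ^ 64
→ 001011000100 = 708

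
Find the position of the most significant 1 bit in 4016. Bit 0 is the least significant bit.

4016 = 111110110000
The topmost 1 is at position 11 (since 2^11 = 2048 ≤ 4016 < 4096).

11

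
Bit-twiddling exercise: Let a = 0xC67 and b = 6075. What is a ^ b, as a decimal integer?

7132

0xC67 = 0110001100111
6075 = 1011110111011
XOR → 1101111011100 = 7132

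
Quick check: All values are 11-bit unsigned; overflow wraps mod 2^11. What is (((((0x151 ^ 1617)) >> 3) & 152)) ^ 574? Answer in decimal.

702

0x151 = 00101010001
1617 = 11001010001
→ ^ → 11100000000 = 1792
→ >> 3 → 00011100000 = 224
152 = 00010011000
→ & → 00010000000 = 128
574 = 01000111110
→ ^ → 01010111110 = 702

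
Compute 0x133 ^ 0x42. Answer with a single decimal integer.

0x133 = 100110011
0x42 = 001000010
XOR → 101110001 = 369

369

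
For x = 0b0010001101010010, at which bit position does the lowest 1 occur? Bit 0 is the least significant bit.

0b0010001101010010 = 10001101010010
Trailing zeros: 1, so the lowest set bit is bit 1 (value 2).

1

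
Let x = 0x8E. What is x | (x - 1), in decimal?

x = 10001110 = 142
x - 1 = 10001101
OR    = 10001111 = 143
(x | (x - 1) sets all bits below the lowest set bit.)

143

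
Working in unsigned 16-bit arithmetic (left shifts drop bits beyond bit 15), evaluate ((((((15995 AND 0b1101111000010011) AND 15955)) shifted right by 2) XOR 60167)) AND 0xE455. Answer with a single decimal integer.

58369

15995 = 0011111001111011
0b1101111000010011 = 1101111000010011
→ AND → 0001111000010011 = 7699
15955 = 0011111001010011
→ AND → 0001111000010011 = 7699
→ shifted right by 2 → 0000011110000100 = 1924
60167 = 1110101100000111
→ XOR → 1110110010000011 = 60547
0xE455 = 1110010001010101
→ AND → 1110010000000001 = 58369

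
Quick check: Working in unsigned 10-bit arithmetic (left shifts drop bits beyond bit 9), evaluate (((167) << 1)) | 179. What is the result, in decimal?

511

167 = 0010100111
→ << 1 (mod 2^10) → 0101001110 = 334
179 = 0010110011
→ | → 0111111111 = 511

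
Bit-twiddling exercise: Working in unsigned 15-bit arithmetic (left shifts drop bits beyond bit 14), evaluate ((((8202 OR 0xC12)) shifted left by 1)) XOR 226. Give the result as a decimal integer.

22742

8202 = 010000000001010
0xC12 = 000110000010010
→ OR → 010110000011010 = 11290
→ shifted left by 1 (mod 2^15) → 101100000110100 = 22580
226 = 000000011100010
→ XOR → 101100011010110 = 22742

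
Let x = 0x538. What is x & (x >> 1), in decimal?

24

x = 10100111000 = 1336
x>>1 = 01010011100
AND  = 00000011000 = 24
(x & (x >> 1) has a 1 wherever x has two consecutive 1 bits.)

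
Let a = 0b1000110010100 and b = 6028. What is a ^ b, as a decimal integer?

a = 1000110010100
6028 = 1011110001100
XOR → 0011000011000 = 1560

1560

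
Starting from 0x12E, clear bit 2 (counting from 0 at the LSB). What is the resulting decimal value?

x = 100101110
bit 2 is currently 1; clear it via x & ~(1 << 2) = x & ~4
→ 100101010 = 298

298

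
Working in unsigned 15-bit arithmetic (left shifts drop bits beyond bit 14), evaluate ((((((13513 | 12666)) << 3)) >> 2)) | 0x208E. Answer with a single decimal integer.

13513 = 011010011001001
12666 = 011000101111010
→ | → 011010111111011 = 13819
→ << 3 (mod 2^15) → 010111111011000 = 12248
→ >> 2 → 000101111110110 = 3062
0x208E = 010000010001110
→ | → 010101111111110 = 11262

11262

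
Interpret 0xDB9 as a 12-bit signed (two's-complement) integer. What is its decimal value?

pattern = 110110111001 (MSB is 1 ⇒ negative)
Invert: 001001000110, add 1 → 001001000111 = 583, so the value is -583.
(Equivalently: 3513 - 2^12 = 3513 - 4096 = -583.)

-583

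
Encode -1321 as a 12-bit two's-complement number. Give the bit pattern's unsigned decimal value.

2775

1321 in 12 bits: 010100101001
Invert: 101011010110
Add 1:  101011010111 = 2775
(Check: 2^12 - 1321 = 4096 - 1321 = 2775.)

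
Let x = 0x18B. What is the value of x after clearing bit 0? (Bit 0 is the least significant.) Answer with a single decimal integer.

x = 110001011
bit 0 is currently 1; clear it via x & ~(1 << 0) = x & ~1
→ 110001010 = 394

394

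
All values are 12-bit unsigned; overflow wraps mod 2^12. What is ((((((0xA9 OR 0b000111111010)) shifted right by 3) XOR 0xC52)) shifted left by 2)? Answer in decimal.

436

0xA9 = 000010101001
0b000111111010 = 000111111010
→ OR → 000111111011 = 507
→ shifted right by 3 → 000000111111 = 63
0xC52 = 110001010010
→ XOR → 110001101101 = 3181
→ shifted left by 2 (mod 2^12) → 000110110100 = 436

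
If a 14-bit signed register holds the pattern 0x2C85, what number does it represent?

pattern = 10110010000101 (MSB is 1 ⇒ negative)
Invert: 01001101111010, add 1 → 01001101111011 = 4987, so the value is -4987.
(Equivalently: 11397 - 2^14 = 11397 - 16384 = -4987.)

-4987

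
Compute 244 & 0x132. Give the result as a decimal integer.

244 = 011110100
0x132 = 100110010
AND → 000110000 = 48

48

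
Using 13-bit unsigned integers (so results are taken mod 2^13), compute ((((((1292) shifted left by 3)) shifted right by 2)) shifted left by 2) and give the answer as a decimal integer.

2144

1292 = 0010100001100
→ shifted left by 3 (mod 2^13) → 0100001100000 = 2144
→ shifted right by 2 → 0001000011000 = 536
→ shifted left by 2 (mod 2^13) → 0100001100000 = 2144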